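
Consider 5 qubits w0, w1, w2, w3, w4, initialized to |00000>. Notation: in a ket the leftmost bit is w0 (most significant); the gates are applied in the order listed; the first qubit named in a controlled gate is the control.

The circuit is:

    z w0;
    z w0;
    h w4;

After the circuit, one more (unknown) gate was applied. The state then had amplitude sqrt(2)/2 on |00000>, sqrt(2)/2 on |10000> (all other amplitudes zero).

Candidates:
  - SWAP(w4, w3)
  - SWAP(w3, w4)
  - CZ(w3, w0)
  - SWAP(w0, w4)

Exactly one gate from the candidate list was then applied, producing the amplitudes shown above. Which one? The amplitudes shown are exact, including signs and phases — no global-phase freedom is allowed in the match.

The unique candidate consistent with the amplitudes is SWAP(w0, w4).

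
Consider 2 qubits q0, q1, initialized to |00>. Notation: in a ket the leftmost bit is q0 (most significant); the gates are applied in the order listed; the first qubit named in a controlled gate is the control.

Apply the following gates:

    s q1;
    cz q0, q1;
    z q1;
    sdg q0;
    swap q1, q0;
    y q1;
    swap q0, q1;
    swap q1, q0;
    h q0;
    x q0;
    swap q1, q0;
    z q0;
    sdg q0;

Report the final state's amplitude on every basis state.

The resulting statevector has amplitude 0 on |00>, 0 on |01>, -sqrt(2)/2 on |10>, -sqrt(2)/2 on |11>.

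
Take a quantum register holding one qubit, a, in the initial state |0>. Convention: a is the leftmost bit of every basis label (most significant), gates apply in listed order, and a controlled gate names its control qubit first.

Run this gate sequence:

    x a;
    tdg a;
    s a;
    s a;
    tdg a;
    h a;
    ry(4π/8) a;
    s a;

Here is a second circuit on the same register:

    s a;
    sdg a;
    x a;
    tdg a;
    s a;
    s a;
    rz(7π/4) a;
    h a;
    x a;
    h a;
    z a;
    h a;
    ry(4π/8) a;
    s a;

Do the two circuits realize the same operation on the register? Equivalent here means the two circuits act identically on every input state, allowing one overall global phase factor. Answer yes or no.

Yes — the two circuits implement the same unitary up to a global phase.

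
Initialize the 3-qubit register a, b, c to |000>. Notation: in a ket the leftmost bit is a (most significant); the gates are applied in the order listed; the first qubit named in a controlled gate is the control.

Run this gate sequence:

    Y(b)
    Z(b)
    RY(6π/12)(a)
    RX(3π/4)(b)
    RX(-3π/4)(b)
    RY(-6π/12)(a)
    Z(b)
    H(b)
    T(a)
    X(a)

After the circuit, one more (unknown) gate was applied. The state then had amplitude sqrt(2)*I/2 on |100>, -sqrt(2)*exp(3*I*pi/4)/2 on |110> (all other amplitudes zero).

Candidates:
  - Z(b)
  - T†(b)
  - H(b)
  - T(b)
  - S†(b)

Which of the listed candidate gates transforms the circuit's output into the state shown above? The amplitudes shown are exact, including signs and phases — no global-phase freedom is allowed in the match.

It was T(b) that produced the state shown. Key observation: steps 2-7 multiply out to the identity, so the circuit reduces to the remaining gates.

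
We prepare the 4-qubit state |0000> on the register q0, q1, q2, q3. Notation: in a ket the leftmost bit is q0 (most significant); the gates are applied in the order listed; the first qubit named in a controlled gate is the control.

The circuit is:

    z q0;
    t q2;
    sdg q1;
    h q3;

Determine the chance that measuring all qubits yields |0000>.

A full measurement returns |0000> with probability 1/2.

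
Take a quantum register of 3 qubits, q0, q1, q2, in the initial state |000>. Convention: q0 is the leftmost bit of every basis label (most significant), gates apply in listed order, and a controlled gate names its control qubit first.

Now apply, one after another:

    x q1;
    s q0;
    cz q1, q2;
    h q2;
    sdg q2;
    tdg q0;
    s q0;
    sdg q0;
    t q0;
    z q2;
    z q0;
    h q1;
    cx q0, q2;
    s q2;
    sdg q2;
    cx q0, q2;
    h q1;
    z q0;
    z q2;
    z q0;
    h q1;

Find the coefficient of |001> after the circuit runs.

|001> carries amplitude -I/2 in the final state. Key observation: the block from step 11 through step 18 cancels to the identity and can be dropped.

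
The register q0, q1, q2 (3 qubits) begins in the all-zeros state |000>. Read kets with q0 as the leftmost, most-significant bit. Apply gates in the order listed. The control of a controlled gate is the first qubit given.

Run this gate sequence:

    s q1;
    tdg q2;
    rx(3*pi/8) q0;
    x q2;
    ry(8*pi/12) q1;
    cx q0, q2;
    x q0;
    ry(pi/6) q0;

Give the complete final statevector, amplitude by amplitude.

The resulting statevector has amplitude -I*(sqrt(2) + sqrt(6))*sin(3*pi/16)/8 on |000>, (-sqrt(6) + sqrt(2))*cos(3*pi/16)/8 on |001>, -I*(sqrt(6) + 3*sqrt(2))*sin(3*pi/16)/8 on |010>, (-3*sqrt(2) + sqrt(6))*cos(3*pi/16)/8 on |011>, I*(-sqrt(6) + sqrt(2))*sin(3*pi/16)/8 on |100>, (sqrt(2) + sqrt(6))*cos(3*pi/16)/8 on |101>, I*(-3*sqrt(2) + sqrt(6))*sin(3*pi/16)/8 on |110>, (sqrt(6) + 3*sqrt(2))*cos(3*pi/16)/8 on |111>.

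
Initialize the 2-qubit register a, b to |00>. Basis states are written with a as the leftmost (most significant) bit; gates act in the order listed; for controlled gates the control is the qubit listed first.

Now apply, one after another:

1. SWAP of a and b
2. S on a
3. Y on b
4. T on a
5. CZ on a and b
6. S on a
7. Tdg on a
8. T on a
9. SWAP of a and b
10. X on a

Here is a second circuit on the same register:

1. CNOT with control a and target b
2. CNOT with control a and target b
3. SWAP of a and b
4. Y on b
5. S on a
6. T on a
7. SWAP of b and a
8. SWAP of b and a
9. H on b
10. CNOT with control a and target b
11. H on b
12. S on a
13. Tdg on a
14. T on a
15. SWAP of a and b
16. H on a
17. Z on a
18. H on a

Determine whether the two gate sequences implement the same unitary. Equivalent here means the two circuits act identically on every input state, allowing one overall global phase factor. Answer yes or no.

Yes — the two circuits implement the same unitary up to a global phase.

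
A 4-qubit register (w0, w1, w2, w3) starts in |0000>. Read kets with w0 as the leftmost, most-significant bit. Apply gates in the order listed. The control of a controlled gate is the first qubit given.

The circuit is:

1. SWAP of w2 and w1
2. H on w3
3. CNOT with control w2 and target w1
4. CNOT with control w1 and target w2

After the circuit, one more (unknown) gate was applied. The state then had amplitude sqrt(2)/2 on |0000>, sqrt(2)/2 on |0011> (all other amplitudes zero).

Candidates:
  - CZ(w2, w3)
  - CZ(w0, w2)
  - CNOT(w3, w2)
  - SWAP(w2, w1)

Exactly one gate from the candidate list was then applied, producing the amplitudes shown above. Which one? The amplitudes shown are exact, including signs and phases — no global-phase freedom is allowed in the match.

The applied gate was CNOT(w3, w2).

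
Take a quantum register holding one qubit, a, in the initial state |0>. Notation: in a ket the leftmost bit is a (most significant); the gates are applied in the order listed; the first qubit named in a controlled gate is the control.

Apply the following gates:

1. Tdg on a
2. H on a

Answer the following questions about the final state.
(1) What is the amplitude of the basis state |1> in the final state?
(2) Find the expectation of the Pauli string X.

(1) |1> carries amplitude sqrt(2)/2 in the final state.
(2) The expectation value of X is 1.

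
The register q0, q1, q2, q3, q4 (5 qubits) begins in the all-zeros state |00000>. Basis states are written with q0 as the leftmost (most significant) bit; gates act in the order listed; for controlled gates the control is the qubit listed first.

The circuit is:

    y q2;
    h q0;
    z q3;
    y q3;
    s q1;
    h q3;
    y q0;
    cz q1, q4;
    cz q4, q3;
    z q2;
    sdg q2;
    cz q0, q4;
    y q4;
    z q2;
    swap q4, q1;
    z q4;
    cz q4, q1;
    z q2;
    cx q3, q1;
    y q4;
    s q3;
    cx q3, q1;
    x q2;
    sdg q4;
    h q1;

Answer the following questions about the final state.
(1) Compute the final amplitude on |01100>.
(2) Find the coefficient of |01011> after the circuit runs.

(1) The amplitude on |01100> is 0.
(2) |01011> carries amplitude sqrt(2)/4 in the final state.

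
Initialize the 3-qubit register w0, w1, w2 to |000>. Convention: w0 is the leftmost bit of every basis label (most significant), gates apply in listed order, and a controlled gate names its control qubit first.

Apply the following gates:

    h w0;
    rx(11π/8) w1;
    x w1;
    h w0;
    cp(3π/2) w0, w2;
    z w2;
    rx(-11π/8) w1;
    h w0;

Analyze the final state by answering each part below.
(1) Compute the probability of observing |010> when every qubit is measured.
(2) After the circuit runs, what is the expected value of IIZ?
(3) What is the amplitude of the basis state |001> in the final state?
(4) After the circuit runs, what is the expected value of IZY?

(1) Outcome |010> occurs with probability 1/2.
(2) The observable IIZ averages to 1.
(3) The amplitude on |001> is 0.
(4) The observable IZY averages to 0.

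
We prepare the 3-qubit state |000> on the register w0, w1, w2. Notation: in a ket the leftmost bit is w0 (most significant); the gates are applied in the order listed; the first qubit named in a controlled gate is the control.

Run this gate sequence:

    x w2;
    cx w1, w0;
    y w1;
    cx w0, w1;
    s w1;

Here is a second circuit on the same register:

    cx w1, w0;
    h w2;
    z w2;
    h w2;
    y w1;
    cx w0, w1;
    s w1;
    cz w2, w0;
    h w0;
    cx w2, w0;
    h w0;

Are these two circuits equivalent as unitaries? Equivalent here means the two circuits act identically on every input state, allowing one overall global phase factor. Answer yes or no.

Yes — the two circuits implement the same unitary up to a global phase.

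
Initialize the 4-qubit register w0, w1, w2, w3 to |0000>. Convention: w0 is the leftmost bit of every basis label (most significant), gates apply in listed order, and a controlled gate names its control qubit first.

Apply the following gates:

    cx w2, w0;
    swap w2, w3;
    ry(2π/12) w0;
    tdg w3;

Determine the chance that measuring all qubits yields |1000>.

The probability of measuring |1000> is 1/2 - sqrt(3)/4.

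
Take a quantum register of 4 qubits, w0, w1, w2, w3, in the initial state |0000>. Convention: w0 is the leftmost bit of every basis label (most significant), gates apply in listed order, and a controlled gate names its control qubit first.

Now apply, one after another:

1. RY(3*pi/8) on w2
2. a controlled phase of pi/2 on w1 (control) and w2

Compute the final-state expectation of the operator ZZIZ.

The expectation value of ZZIZ is 1.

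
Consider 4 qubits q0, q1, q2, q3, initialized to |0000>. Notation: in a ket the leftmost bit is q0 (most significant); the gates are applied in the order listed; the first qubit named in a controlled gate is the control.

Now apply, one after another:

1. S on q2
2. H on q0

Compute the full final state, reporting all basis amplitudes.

The resulting statevector has amplitude sqrt(2)/2 on |0000>, sqrt(2)/2 on |1000>, and 0 on every other basis state.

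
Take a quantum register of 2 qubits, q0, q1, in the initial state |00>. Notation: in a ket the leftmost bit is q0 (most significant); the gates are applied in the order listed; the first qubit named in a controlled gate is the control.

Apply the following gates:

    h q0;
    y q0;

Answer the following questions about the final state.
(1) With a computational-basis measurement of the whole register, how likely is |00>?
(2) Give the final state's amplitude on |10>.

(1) A full measurement returns |00> with probability 1/2.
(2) The final state's coefficient on |10> equals sqrt(2)*I/2.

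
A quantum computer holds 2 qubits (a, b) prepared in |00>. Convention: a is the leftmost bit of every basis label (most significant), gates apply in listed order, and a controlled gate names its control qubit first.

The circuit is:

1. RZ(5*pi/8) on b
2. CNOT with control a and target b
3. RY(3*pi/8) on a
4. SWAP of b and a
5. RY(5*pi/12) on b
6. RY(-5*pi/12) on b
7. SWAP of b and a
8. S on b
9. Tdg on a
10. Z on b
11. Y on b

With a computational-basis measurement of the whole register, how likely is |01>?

A full measurement returns |01> with probability cos(3*pi/16)**2. Key observation: the block from step 4 through step 7 cancels to the identity and can be dropped.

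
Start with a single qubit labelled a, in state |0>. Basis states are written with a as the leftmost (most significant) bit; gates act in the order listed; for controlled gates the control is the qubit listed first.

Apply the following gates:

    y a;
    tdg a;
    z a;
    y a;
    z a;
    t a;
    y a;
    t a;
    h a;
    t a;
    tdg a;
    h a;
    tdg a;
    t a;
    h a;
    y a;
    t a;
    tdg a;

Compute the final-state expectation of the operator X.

The expectation value of X is 1. Key observation: the block from step 8 through step 13 cancels to the identity and can be dropped.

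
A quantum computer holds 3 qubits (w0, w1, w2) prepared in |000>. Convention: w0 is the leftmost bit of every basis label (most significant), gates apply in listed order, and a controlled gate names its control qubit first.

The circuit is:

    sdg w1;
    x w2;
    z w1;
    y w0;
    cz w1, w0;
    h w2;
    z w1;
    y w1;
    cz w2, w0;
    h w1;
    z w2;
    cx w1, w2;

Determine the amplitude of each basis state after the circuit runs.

After the circuit, the state carries amplitude 0 on |000>, 0 on |001>, 0 on |010>, 0 on |011>, -1/2 on |100>, 1/2 on |101>, -1/2 on |110>, 1/2 on |111>.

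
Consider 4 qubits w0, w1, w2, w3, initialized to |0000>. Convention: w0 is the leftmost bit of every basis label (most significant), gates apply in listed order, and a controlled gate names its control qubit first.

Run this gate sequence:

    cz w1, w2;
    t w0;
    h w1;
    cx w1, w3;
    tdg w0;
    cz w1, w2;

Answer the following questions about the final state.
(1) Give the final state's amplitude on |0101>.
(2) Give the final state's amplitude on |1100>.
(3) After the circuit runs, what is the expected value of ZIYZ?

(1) |0101> carries amplitude sqrt(2)/2 in the final state.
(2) The amplitude on |1100> is 0.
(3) In the final state, ZIYZ has expectation 0.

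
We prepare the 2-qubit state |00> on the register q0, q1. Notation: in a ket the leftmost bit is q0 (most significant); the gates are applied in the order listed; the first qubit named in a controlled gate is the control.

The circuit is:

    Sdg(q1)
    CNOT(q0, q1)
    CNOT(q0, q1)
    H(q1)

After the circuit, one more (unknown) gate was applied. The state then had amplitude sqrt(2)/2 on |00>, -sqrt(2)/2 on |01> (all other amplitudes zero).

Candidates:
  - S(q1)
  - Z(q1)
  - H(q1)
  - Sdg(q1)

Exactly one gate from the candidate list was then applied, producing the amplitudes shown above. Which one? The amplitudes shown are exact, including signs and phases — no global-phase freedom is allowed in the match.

The unique candidate consistent with the amplitudes is Z(q1).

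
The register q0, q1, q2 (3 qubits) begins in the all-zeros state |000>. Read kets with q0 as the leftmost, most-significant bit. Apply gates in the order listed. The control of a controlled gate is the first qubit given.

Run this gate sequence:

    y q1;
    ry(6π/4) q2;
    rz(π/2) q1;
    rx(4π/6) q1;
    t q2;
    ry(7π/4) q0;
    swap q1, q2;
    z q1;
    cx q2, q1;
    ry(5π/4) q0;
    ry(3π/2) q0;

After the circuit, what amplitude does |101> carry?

|101> carries amplitude 1/4 in the final state.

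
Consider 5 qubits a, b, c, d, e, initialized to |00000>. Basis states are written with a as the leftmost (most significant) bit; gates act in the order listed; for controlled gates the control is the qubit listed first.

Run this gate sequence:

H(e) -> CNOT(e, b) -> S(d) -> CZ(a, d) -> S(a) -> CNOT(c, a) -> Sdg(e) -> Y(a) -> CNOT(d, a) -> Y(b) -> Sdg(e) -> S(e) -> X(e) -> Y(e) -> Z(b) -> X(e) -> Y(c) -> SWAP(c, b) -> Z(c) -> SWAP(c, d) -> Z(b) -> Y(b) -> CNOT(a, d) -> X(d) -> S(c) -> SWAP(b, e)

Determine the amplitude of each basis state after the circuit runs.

The resulting statevector has amplitude -sqrt(2)/2 on |10000>, -sqrt(2)*I/2 on |11010>, and 0 on every other basis state.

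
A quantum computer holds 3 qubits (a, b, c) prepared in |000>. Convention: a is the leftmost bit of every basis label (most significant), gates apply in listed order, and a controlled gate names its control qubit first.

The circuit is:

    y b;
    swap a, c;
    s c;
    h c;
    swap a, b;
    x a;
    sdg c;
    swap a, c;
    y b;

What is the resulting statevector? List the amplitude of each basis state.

The resulting statevector has amplitude -sqrt(2)/2 on |010>, sqrt(2)*I/2 on |110>, and 0 on every other basis state.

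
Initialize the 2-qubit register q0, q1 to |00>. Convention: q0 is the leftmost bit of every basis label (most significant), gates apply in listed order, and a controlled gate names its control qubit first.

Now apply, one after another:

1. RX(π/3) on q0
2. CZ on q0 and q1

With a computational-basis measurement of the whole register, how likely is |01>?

A full measurement returns |01> with probability 0.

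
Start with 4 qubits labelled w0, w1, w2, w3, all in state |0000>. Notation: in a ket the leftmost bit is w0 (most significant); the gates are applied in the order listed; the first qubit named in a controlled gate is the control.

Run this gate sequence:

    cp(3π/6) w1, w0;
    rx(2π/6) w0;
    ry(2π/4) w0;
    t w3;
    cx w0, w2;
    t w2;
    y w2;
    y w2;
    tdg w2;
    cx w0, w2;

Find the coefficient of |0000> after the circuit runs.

The final state's coefficient on |0000> equals sqrt(6)/4 + sqrt(2)*I/4.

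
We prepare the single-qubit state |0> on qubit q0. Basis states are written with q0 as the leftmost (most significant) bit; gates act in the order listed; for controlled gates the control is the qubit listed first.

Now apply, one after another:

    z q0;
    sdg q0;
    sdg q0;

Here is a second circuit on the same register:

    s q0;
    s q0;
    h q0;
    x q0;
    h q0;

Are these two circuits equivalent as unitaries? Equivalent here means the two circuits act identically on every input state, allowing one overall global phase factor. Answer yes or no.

Yes, they are equivalent — the unitaries differ by at most a global phase.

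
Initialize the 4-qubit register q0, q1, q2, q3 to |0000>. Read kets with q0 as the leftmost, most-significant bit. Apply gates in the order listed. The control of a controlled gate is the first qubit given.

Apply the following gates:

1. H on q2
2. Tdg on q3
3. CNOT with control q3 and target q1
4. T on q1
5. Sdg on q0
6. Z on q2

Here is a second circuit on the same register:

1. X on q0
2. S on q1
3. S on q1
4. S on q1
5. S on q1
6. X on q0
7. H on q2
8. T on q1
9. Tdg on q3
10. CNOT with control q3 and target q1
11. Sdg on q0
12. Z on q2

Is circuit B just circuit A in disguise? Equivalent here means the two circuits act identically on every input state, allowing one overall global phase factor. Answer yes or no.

No: there is an input state on which the two circuits produce genuinely different outputs (not merely differing by a phase).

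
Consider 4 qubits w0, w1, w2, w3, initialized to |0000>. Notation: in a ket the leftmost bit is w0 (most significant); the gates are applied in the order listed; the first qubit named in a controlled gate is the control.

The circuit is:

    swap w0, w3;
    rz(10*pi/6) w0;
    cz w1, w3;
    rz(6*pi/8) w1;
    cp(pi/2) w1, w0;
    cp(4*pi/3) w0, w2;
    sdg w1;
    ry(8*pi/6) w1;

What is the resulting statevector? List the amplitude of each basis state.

After the circuit, the state carries amplitude -exp(19*I*pi/24)/2 on |0000>, sqrt(3)*exp(19*I*pi/24)/2 on |0100>, and 0 on every other basis state.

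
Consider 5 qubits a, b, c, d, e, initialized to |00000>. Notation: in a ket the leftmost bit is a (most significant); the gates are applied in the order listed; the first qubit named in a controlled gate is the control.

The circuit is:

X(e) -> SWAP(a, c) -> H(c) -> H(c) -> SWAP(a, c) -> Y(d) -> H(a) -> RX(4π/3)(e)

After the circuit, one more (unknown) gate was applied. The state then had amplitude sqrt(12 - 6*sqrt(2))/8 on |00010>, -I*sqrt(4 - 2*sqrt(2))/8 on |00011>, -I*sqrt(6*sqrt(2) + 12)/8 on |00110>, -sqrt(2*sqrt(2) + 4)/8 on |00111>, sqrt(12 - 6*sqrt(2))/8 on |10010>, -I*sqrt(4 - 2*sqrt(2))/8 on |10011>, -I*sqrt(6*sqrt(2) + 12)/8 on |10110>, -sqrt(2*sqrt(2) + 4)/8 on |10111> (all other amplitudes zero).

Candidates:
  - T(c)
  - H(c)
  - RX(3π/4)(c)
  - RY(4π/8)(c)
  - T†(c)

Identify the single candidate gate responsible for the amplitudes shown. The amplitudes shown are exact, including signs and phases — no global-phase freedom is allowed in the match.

The unique candidate consistent with the amplitudes is RX(3π/4)(c).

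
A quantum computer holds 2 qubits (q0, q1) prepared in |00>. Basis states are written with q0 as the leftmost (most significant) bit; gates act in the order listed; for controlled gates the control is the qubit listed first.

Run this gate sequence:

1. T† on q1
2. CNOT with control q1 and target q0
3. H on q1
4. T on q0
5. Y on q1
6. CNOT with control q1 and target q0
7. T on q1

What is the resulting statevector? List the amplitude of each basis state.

After the circuit, the state carries amplitude -sqrt(2)*I/2 on |00>, 0 on |01>, 0 on |10>, sqrt(2)*exp(3*I*pi/4)/2 on |11>.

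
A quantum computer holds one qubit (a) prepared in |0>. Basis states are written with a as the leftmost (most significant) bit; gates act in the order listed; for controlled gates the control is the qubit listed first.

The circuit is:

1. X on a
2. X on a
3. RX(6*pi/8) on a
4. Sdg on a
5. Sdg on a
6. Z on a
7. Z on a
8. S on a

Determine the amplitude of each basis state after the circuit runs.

After the circuit, the state carries amplitude sqrt(2 - sqrt(2))/2 on |0>, -sqrt(sqrt(2) + 2)/2 on |1>. Key observation: the block from step 5 through step 8 cancels to the identity and can be dropped.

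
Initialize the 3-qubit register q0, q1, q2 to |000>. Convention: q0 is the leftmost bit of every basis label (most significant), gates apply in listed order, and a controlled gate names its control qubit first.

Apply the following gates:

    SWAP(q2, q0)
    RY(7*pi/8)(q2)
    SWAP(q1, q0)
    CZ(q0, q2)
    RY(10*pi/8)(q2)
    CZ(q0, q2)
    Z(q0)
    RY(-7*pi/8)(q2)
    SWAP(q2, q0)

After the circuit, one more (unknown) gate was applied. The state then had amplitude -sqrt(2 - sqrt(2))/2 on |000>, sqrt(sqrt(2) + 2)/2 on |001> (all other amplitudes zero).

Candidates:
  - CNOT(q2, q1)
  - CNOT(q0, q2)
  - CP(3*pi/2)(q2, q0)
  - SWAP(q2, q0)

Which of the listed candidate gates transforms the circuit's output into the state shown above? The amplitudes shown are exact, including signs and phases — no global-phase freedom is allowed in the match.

The unique candidate consistent with the amplitudes is SWAP(q2, q0).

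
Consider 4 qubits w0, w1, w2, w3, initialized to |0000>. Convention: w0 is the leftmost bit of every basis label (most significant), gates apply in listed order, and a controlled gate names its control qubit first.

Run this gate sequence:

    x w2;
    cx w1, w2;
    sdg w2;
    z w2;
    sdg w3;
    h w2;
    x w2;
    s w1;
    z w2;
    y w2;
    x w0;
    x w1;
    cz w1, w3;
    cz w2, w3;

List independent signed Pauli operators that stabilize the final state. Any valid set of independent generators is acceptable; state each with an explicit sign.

The stabilizer group can be generated by -IIXI, -ZIII, -IZII, +IIIZ, among other valid generating sets.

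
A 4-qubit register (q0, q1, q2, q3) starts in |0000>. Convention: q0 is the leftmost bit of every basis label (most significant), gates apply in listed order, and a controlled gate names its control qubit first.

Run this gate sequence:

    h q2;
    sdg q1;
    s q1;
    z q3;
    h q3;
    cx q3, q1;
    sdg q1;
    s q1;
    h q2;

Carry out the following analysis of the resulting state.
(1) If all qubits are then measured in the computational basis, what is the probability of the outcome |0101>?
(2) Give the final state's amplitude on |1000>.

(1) The probability of measuring |0101> is 1/2.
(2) The final state's coefficient on |1000> equals 0.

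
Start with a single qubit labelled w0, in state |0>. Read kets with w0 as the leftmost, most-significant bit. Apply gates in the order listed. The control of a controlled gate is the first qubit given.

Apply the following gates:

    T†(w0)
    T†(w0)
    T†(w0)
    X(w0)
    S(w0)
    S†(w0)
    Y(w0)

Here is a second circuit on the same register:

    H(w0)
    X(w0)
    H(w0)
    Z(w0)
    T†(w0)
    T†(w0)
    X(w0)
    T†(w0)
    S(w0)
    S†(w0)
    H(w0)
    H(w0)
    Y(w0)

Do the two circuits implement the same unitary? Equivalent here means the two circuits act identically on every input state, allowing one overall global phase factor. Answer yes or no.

No: there is an input state on which the two circuits produce genuinely different outputs (not merely differing by a phase).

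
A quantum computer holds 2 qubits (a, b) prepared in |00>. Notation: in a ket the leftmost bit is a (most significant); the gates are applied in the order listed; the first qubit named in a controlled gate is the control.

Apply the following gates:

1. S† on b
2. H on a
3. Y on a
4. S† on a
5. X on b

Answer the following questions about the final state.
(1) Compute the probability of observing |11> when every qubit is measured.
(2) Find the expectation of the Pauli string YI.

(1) A full measurement returns |11> with probability 1/2.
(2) The expectation value of YI is 1.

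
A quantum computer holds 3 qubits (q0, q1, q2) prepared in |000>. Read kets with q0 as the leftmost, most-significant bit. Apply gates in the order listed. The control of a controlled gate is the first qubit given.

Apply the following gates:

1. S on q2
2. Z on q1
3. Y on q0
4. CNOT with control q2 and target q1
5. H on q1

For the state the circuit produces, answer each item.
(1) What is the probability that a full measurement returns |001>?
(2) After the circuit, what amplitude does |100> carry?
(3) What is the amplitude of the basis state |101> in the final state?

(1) A full measurement returns |001> with probability 0.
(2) The final state's coefficient on |100> equals sqrt(2)*I/2.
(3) The amplitude on |101> is 0.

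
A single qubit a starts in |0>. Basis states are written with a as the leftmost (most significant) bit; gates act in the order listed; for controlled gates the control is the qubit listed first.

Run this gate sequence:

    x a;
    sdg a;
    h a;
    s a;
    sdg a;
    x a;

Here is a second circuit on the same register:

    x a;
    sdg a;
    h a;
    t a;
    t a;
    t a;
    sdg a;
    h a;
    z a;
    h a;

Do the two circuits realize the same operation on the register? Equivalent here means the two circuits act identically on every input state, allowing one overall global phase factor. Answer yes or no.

No: there is an input state on which the two circuits produce genuinely different outputs (not merely differing by a phase).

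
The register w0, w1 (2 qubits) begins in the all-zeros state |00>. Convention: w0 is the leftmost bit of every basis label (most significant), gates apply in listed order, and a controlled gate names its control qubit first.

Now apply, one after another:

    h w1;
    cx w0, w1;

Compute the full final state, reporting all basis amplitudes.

The final amplitudes are sqrt(2)/2 on |00>, sqrt(2)/2 on |01>, 0 on |10>, 0 on |11>.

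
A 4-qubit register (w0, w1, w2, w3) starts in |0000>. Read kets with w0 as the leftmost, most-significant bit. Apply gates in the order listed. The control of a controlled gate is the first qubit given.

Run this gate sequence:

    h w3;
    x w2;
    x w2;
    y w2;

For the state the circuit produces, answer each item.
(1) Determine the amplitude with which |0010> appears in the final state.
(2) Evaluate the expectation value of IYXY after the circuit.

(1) The final state's coefficient on |0010> equals sqrt(2)*I/2. Key observation: the block from step 2 through step 3 cancels to the identity and can be dropped.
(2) In the final state, IYXY has expectation 0.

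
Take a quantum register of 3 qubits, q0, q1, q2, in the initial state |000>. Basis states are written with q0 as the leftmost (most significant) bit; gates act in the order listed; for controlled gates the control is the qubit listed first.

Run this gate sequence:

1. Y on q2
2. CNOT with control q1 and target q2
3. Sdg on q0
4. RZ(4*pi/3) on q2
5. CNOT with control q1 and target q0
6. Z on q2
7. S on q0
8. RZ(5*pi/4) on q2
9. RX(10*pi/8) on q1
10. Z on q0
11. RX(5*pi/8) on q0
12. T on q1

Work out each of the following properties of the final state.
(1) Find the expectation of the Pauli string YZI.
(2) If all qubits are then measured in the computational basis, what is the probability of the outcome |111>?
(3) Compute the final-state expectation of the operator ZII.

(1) The observable YZI averages to sqrt(2*sqrt(2) + 4)/4.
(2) A full measurement returns |111> with probability (sqrt(2) + 2)*(sqrt(2 - sqrt(2)) + 2)/16.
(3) In the final state, ZII has expectation -sqrt(2 - sqrt(2))/2.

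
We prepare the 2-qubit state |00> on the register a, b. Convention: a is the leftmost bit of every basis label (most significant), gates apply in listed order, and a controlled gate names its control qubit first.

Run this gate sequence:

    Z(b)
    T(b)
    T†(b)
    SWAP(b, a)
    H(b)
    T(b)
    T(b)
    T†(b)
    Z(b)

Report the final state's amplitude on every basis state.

After the circuit, the state carries amplitude sqrt(2)/2 on |00>, -sqrt(2)*exp(I*pi/4)/2 on |01>, 0 on |10>, 0 on |11>.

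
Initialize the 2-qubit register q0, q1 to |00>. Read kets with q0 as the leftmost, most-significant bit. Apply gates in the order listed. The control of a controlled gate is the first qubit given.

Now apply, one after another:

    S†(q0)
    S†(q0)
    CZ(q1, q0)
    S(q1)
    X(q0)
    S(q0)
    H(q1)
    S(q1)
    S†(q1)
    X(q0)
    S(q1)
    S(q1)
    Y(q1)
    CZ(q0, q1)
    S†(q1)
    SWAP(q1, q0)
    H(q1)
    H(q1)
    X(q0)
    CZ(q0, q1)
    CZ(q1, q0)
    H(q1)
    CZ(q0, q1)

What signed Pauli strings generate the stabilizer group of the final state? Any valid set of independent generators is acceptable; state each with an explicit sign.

The stabilizer group can be generated by +YZ, +ZX, among other valid generating sets. Key observation: steps 8-9 multiply out to the identity, so the circuit reduces to the remaining gates.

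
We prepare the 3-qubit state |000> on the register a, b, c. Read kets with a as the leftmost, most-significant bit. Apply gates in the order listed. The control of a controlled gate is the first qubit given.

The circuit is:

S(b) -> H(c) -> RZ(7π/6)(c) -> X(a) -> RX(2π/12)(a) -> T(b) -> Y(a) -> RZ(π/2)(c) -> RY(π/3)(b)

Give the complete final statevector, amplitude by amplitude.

The final amplitudes are (sqrt(3) + 3)*exp(2*I*pi/3)/8 on |000>, (sqrt(3) + 3)*exp(I*pi/3)/8 on |001>, (1 + sqrt(3))*exp(2*I*pi/3)/8 on |010>, (1 + sqrt(3))*exp(I*pi/3)/8 on |011>, (-3 + sqrt(3))*exp(I*pi/6)/8 on |100>, (3 - sqrt(3))*exp(5*I*pi/6)/8 on |101>, (1 - sqrt(3))*exp(I*pi/6)/8 on |110>, (-1 + sqrt(3))*exp(5*I*pi/6)/8 on |111>.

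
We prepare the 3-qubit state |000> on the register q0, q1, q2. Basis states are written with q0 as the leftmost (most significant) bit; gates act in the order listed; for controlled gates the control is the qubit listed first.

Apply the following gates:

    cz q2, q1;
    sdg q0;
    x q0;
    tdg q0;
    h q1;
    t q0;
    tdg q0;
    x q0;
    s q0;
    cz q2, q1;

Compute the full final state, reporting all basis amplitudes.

The resulting statevector has amplitude -sqrt(2)*exp(3*I*pi/4)/2 on |000>, -sqrt(2)*exp(3*I*pi/4)/2 on |010>, and 0 on every other basis state.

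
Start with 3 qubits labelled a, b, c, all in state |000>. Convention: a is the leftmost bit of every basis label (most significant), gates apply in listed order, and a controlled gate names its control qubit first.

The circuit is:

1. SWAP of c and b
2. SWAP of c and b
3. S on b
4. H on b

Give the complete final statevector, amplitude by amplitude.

The resulting statevector has amplitude sqrt(2)/2 on |000>, sqrt(2)/2 on |010>, and 0 on every other basis state. Key observation: steps 1-2 multiply out to the identity, so the circuit reduces to the remaining gates.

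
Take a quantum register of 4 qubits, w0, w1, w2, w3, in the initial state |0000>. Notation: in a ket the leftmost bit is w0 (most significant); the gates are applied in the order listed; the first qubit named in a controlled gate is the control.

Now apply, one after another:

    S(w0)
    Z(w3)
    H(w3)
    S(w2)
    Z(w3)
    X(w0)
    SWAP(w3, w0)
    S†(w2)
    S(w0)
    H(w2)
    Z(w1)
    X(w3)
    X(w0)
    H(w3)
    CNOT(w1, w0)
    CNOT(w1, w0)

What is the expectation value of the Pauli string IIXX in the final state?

The observable IIXX averages to 1. Key observation: the block from step 15 through step 16 cancels to the identity and can be dropped.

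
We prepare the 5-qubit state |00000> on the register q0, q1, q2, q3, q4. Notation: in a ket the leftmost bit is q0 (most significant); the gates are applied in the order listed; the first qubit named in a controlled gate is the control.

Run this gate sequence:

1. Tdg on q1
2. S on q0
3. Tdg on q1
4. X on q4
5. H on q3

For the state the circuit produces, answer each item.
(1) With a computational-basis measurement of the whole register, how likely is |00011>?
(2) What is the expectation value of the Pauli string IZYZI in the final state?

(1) A full measurement returns |00011> with probability 1/2.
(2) The expectation value of IZYZI is 0.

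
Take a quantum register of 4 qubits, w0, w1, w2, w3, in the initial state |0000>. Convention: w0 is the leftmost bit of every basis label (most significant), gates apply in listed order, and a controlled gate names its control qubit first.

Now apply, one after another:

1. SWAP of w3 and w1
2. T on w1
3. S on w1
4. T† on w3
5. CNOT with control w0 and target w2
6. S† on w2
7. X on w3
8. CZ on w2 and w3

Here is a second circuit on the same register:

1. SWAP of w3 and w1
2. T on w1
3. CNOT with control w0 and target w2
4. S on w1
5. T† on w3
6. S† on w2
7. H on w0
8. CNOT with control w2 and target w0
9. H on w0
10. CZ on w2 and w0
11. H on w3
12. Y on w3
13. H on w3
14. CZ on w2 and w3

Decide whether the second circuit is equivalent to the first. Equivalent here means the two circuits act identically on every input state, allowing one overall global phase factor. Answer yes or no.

No: there is an input state on which the two circuits produce genuinely different outputs (not merely differing by a phase).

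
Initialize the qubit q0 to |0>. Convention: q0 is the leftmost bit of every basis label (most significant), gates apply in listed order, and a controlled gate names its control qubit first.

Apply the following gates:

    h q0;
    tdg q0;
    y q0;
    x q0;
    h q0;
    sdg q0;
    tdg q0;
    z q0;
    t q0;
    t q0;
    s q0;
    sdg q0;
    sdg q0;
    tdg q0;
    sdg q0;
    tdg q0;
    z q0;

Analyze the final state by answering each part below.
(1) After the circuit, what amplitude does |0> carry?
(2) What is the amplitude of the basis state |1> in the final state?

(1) The amplitude on |0> is -exp(I*pi/4)/2 + I/2.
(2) The final state's coefficient on |1> equals exp(3*I*pi/4)/2 + I/2.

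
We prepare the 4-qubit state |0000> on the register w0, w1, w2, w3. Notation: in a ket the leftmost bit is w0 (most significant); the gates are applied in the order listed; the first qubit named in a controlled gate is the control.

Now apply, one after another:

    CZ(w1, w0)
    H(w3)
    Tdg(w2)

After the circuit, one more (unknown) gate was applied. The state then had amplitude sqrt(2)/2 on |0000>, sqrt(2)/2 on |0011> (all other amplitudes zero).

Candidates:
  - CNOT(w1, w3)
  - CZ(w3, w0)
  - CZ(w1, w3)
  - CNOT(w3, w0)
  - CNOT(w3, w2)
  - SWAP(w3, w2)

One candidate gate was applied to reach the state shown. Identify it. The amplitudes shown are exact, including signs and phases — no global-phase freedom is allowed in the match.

It was CNOT(w3, w2) that produced the state shown.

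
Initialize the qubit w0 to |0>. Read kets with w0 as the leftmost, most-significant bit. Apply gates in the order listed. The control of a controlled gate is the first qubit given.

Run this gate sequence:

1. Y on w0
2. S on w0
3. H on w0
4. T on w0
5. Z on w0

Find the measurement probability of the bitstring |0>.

The probability of measuring |0> is 1/2.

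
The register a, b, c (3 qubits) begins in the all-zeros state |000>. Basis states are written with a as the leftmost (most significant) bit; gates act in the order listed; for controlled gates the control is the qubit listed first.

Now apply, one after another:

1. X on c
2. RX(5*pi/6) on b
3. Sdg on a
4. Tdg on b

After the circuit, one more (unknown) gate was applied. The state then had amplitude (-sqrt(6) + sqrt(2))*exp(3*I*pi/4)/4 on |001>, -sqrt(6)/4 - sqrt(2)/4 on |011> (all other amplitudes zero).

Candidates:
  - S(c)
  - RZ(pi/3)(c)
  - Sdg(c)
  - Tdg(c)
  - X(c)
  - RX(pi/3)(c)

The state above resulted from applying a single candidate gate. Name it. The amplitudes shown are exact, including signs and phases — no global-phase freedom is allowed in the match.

The unique candidate consistent with the amplitudes is Tdg(c).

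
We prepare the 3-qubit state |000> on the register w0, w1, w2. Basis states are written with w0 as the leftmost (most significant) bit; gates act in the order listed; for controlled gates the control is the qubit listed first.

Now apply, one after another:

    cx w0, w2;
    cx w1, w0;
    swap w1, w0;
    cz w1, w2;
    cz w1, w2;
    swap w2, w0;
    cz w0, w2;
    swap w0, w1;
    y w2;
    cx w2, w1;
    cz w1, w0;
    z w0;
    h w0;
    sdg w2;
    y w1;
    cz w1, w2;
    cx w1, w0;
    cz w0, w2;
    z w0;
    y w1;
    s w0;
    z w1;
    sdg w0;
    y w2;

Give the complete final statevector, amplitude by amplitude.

The final amplitudes are sqrt(2)*I/2 on |010>, sqrt(2)*I/2 on |110>, and 0 on every other basis state.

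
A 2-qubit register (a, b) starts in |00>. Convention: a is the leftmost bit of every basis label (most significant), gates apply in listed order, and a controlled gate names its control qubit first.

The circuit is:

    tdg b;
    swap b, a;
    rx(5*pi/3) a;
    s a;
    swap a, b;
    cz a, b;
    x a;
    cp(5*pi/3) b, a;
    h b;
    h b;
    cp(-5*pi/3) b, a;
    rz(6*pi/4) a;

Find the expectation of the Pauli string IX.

In the final state, IX has expectation -sqrt(3)/2.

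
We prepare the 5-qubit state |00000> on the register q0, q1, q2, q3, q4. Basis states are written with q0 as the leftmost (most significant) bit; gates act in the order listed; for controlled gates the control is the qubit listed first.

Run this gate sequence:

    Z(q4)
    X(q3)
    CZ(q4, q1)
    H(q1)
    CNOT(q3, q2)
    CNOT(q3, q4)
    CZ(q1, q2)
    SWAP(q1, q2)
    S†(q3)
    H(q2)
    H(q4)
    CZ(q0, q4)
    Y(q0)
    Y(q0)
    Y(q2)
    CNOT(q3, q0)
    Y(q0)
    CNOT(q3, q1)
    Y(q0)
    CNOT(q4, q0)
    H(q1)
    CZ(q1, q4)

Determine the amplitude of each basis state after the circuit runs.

After the circuit, the state carries amplitude 1/2 on |00011>, -1/2 on |01011>, -1/2 on |10010>, -1/2 on |11010>, and 0 on every other basis state.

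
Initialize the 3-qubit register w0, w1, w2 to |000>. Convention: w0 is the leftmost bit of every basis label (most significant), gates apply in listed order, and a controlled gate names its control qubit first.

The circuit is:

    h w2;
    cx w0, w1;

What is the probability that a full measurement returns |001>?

The probability of measuring |001> is 1/2.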